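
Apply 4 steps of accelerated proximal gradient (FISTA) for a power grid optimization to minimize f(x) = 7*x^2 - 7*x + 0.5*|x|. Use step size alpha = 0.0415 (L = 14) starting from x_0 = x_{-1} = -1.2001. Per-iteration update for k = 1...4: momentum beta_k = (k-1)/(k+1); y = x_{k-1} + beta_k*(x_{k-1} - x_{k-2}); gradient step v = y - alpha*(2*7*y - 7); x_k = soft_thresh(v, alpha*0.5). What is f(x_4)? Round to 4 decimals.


FISTA on f(x) = 7*x^2 - 7*x + 0.5*|x|
L = 14, alpha = 0.0415
Iteration 1: beta = 0.0, y = -1.2001 + 0.0*(-1.2001 + 1.2001) = -1.2001
  grad(y) = -23.8014, v = y - alpha*grad = -0.2123
  prox(v) = soft_thresh(-0.2123, 0.0208) = -0.1916
Iteration 2: beta = 0.3333, y = -0.1916 + 0.3333*(-0.1916 + 1.2001) = 0.1446
  grad(y) = -4.9759, v = y - alpha*grad = 0.3511
  prox(v) = soft_thresh(0.3511, 0.0208) = 0.3303
Iteration 3: beta = 0.5, y = 0.3303 + 0.5*(0.3303 + 0.1916) = 0.5913
  grad(y) = 1.278, v = y - alpha*grad = 0.5382
  prox(v) = soft_thresh(0.5382, 0.0208) = 0.5175
Iteration 4: beta = 0.6, y = 0.5175 + 0.6*(0.5175 - 0.3303) = 0.6298
  grad(y) = 1.8172, v = y - alpha*grad = 0.5544
  prox(v) = soft_thresh(0.5544, 0.0208) = 0.5336
f(x_4) = 7*0.5336^2 - 7*0.5336 + 0.5*|0.5336| = -1.4753


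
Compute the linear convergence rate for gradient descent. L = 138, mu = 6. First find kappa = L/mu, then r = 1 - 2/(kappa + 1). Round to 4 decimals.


Step 1: Compute the condition number.
kappa = L/mu = 138/6 = 23.0
Step 2: Compute the convergence rate.
r = 1 - 2/(kappa + 1) = 1 - 2*mu/(L + mu) = (L - mu)/(L + mu) = 132/144 = 0.9167


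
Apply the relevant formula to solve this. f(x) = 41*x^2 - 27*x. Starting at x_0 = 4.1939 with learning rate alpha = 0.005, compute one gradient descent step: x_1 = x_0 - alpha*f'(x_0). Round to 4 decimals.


We compute the gradient at x_0 and apply the update.
f'(x) = 82*x - 27
f'(4.1939) = 82*4.1939 - 27 = 316.8998
x_1 = 4.1939 - 0.005*316.8998 = 2.6094


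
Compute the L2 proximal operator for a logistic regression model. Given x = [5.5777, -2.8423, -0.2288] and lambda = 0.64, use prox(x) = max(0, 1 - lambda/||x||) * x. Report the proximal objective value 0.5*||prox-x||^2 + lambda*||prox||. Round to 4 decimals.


Step 1: Compute ||x||.
||x|| = 6.2643
Step 2: Compute scaling factor.
scale = max(0, 1 - 0.64/6.2643) = 0.8978
Step 3: prox(x) = [5.0078, -2.5519, -0.2054]
||prox(x)|| = 5.6243
Step 4: Proximal objective.
0.5*||prox-x||^2 = 0.2048
lambda*||prox|| = 3.5996
Total = 3.8044


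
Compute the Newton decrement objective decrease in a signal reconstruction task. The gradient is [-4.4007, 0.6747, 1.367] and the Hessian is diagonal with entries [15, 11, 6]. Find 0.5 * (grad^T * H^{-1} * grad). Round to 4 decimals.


Step 1: H is diagonal, so H^(-1) * g = [-0.2934, 0.0613, 0.2278].
Step 2: g^T H^(-1) g = sum_i g_i^2 / H_ii
  = (-4.4007)^2/15 + (0.6747)^2/11 + (1.367)^2/6
  = 1.2911 + 0.0414 + 0.3114 = 1.6439
Step 3: Objective decrease = 0.5 * g^T H^(-1) g = 0.822


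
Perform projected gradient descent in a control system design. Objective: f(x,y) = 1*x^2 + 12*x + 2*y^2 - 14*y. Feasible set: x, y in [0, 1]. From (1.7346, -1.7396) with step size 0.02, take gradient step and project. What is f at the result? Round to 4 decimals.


Step 1: Compute gradient at (1.7346, -1.7396).
grad_x = 2*1*1.7346 + 12 = 15.4692
grad_y = 2*2*-1.7396 - 14 = -20.9584
Step 2: Gradient step.
x_raw = 1.7346 - 0.02*15.4692 = 1.4252
y_raw = -1.7396 - 0.02*-20.9584 = -1.3204
Step 3: Project onto [0, 1].
x_proj = clip(1.4252) = 1.0
y_proj = clip(-1.3204) = 0.0
Step 4: Evaluate f.
f(1.0, 0.0) = 13.0


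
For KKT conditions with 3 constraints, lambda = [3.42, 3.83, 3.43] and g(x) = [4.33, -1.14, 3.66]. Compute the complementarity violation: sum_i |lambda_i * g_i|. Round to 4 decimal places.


KKT complementary slackness check:
lambda_1 * g_1 = 3.42 * 4.33 = 14.8086
lambda_2 * g_2 = 3.83 * -1.14 = -4.3662
lambda_3 * g_3 = 3.43 * 3.66 = 12.5538
Total violation = 14.8086 + 4.3662 + 12.5538 = 31.7286


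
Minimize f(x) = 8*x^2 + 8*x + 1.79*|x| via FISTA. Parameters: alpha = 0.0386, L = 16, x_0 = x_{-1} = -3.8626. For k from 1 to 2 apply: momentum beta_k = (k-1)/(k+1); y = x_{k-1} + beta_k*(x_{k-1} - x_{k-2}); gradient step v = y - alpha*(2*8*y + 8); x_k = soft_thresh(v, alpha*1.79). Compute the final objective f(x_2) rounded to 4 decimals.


FISTA on f(x) = 8*x^2 + 8*x + 1.79*|x|
L = 16, alpha = 0.0386
Iteration 1: beta = 0.0, y = -3.8626 + 0.0*(-3.8626 + 3.8626) = -3.8626
  grad(y) = -53.8016, v = y - alpha*grad = -1.7859
  prox(v) = soft_thresh(-1.7859, 0.0691) = -1.7168
Iteration 2: beta = 0.3333, y = -1.7168 + 0.3333*(-1.7168 + 3.8626) = -1.0015
  grad(y) = -8.0238, v = y - alpha*grad = -0.6918
  prox(v) = soft_thresh(-0.6918, 0.0691) = -0.6227
f(x_2) = 8*(-0.6227)^2 + 8*(-0.6227) + 1.79*|-0.6227| = -0.765


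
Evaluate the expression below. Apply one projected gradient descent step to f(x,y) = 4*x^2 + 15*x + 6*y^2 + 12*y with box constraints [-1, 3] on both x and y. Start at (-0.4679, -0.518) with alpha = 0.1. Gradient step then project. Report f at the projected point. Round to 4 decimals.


Step 1: Compute gradient at (-0.4679, -0.518).
grad_x = 2*4*-0.4679 + 15 = 11.2568
grad_y = 2*6*-0.518 + 12 = 5.784
Step 2: Gradient step.
x_raw = -0.4679 - 0.1*11.2568 = -1.5936
y_raw = -0.518 - 0.1*5.784 = -1.0964
Step 3: Project onto [-1, 3].
x_proj = clip(-1.5936) = -1.0
y_proj = clip(-1.0964) = -1.0
Step 4: Evaluate f.
f(-1.0, -1.0) = -17.0


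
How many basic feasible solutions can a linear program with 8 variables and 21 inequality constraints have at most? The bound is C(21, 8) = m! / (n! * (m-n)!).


Each vertex corresponds to some choice of n active constraints out of m, so the number of vertices is at most C(m, n) = m! / (n!(m-n)!).
m = 21, n = 8
Numerator: 21 * 20 * 19 * 18 * 17 * 16 * 15 * 14
Denominator: 8! = 40320
C(21, 8) = 203490


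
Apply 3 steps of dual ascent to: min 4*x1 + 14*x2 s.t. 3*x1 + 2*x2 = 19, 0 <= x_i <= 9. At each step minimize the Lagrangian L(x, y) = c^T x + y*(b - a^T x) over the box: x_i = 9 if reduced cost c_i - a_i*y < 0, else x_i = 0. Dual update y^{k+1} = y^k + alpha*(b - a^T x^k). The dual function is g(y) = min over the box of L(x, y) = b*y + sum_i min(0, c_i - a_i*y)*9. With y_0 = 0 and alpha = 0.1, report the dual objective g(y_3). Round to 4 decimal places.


Dual ascent for LP: min 4*x1 + 14*x2, 3*x1 + 2*x2 = 19, 0 <= x_i <= 9
Step 1: y^k = 0.0, reduced costs: (4.0, 14.0)
  x^k = (0.0, 0.0), subgradient = b - a^T x = 19.0
  y^{k+1} = 0.0 + 0.1*19.0 = 1.9
Step 2: y^k = 1.9, reduced costs: (-1.7, 10.2)
  x^k = (9.0, 0.0), subgradient = b - a^T x = -8.0
  y^{k+1} = 1.9 + 0.1*-8.0 = 1.1
Step 3: y^k = 1.1, reduced costs: (0.7, 11.8)
  x^k = (0.0, 0.0), subgradient = b - a^T x = 19.0
  y^{k+1} = 1.1 + 0.1*19.0 = 3.0
Dual objective at y_3 = 3.0: reduced costs (-5.0, 8.0), box minimizer x = (9.0, 0.0)
g(y_3) = b*y + (c1 - a1*y)*x1 + (c2 - a2*y)*x2 = 19*3.0 + (-5.0)*9.0 + 8.0*0.0 = 57.0 - 45.0 + 0.0 = 12.0


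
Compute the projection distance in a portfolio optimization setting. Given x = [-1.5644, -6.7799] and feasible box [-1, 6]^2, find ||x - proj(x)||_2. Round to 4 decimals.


Project each component onto [-1, 6].
clip(-1.5644) = -1.0, clip(-6.7799) = -1.0
Projection = [-1.0, -1.0]
Squared diffs: [0.3185, 33.4072]
Distance = sqrt(33.7257) = 5.8074


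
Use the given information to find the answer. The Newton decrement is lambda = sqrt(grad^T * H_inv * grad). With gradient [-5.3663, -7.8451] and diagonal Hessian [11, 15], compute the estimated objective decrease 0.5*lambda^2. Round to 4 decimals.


Step 1: H is diagonal, so H^(-1) * g = [-0.4878, -0.523].
Step 2: g^T H^(-1) g = sum_i g_i^2 / H_ii
  = (-5.3663)^2/11 + (-7.8451)^2/15
  = 2.6179 + 4.103 = 6.721
Step 3: Objective decrease = 0.5 * g^T H^(-1) g = 3.3605


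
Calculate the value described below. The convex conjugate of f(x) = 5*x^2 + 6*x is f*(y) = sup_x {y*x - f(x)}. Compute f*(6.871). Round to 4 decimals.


f*(y) = sup_x {y*x - a*x^2 - b*x} = sup_x {(y-b)*x - a*x^2}
FOC: (y - b) - 2a*x = 0 => x* = (y - b)/(2a)
x* = (6.871 - 6)/(2*5) = 0.0871
f*(6.871) = (y-b)^2/(4a) = (6.871 - 6)^2/(4*5)
= 0.7586/20 = 0.0379


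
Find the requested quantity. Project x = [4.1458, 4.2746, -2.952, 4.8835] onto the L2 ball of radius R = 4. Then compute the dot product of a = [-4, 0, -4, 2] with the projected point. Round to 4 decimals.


Step 1: Compute ||x|| (intermediates to 6 decimals).
||x|| = sqrt(4.1458^2 + 4.2746^2 + (-2.952)^2 + 4.8835^2) = 8.24759
Step 2: Project.
Since ||x|| > R, scale = R/||x|| = 4/8.24759 = 0.48499, proj(x) = scale * x
proj(x) = [2.010672, 2.073138, -1.43169, 2.368449]
Step 3: Dot product.
a^T * proj(x) = -4*2.010672 + 0*2.073138 - 4*(-1.43169) + 2*2.368449 = 2.421


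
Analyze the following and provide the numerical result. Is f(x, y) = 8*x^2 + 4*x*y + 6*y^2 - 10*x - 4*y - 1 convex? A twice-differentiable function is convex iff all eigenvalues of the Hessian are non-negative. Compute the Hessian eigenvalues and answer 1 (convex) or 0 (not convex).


The Hessian of f(x,y) = 8*x^2 + 4*x*y + 6*y^2 - 10*x - 4*y - 1 is:
H = [[16, 4], [4, 12]]
Trace = 16 + 12 = 28
Determinant = 16*12 - (4)^2 = 176
Discriminant = (28)^2 - 4*176 = 80.0
Eigenvalues: lambda_1 = 9.5279, lambda_2 = 18.4721
The function is convex.

1


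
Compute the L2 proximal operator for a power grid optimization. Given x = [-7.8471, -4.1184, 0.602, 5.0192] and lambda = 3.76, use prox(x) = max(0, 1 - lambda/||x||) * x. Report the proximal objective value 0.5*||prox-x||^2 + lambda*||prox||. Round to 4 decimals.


Step 1: Compute ||x||.
||x|| = 10.2026
Step 2: Compute scaling factor.
scale = max(0, 1 - 3.76/10.2026) = 0.6315
Step 3: prox(x) = [-4.9552, -2.6006, 0.3801, 3.1695]
||prox(x)|| = 6.4426
Step 4: Proximal objective.
0.5*||prox-x||^2 = 7.0688
lambda*||prox|| = 24.2242
Total = 31.293


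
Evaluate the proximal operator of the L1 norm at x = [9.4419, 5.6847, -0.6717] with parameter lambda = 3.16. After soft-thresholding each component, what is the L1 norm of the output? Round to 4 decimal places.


Soft-thresholding with lambda = 3.16:
prox(9.4419) = sign(9.4419)*max(|9.4419| - 3.16, 0) = 6.2819
prox(5.6847) = sign(5.6847)*max(|5.6847| - 3.16, 0) = 2.5247
prox(-0.6717) = sign(-0.6717)*max(|-0.6717| - 3.16, 0) = 0.0
prox(x) = [6.2819, 2.5247, 0.0]
||prox(x)||_1 = 6.2819 + 2.5247 + 0.0 = 8.8066


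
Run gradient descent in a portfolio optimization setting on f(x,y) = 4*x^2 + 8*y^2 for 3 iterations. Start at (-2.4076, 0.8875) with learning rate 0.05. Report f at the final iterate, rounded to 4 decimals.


Gradient descent on f(x,y) = 4*x^2 + 8*y^2.
Starting point: (-2.4076, 0.8875), alpha = 0.05
Step 1: grad_x = 2*4*-2.4076 = -19.2608, grad_y = 2*8*0.8875 = 14.2
  x_1 = -2.4076 - 0.05*-19.2608 = -1.4446
  y_1 = 0.8875 - 0.05*14.2 = 0.1775
Step 2: grad_x = 2*4*-1.4446 = -11.5565, grad_y = 2*8*0.1775 = 2.84
  x_2 = -1.4446 - 0.05*-11.5565 = -0.8667
  y_2 = 0.1775 - 0.05*2.84 = 0.0355
Step 3: grad_x = 2*4*-0.8667 = -6.9339, grad_y = 2*8*0.0355 = 0.568
  x_3 = -0.8667 - 0.05*-6.9339 = -0.52
  y_3 = 0.0355 - 0.05*0.568 = 0.0071
f(-0.52, 0.0071) = 4*(-0.52)^2 + 8*0.0071^2 = 1.0822


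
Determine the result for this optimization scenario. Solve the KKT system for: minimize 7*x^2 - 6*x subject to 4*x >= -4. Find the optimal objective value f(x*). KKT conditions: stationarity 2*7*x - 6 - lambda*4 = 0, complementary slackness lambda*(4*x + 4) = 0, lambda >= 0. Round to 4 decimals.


Step 1: Try lambda = 0 (constraint inactive).
Stationarity: 2*7*x - 6 = 0
x* = 6/(2*7) = 3/7 = 0.4286 (rounded; the exact value 3/7 is used below)
Check constraint: 4*0.4286 = 1.7144 >= -4 -- satisfied.
Step 2: Compute optimal value.
f(x*) = 7*(3/7)^2 - 6*(3/7) = -1.2857


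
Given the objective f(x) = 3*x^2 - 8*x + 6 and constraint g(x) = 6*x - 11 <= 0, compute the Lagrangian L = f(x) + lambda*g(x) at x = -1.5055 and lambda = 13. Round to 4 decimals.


Step 1: Evaluate f(x).
f(-1.5055) = 3*(-1.5055)^2 - 8*(-1.5055) + 6 = 24.8436
Step 2: Evaluate g(x).
g(-1.5055) = 6*-1.5055 - 11 = -20.033
Step 3: Compute Lagrangian.
L = 24.8436 + 13*-20.033 = -235.5854


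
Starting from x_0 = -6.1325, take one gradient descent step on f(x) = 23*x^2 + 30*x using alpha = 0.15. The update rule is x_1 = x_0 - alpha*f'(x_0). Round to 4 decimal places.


We compute the gradient at x_0 and apply the update.
f'(x) = 46*x + 30
f'(-6.1325) = 46*-6.1325 + 30 = -252.095
x_1 = -6.1325 - 0.15*-252.095 = 31.6818


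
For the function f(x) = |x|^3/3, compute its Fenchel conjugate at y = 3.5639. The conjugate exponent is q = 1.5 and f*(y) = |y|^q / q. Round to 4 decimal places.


The conjugate exponent q satisfies 1/p + 1/q = 1.
p = 3, so q = 3/(3 - 1) = 1.5
|y|^q = 3.5639^1.5 = 6.728
f*(3.5639) = 6.728 / 1.5 = 4.4854


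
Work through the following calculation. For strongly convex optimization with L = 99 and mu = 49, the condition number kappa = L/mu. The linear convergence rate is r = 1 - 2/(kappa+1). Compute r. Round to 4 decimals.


Step 1: Compute the condition number.
kappa = L/mu = 99/49 = 2.0204
Step 2: Compute the convergence rate.
r = 1 - 2/(kappa + 1) = 1 - 2*mu/(L + mu) = (L - mu)/(L + mu) = 50/148 = 0.3378


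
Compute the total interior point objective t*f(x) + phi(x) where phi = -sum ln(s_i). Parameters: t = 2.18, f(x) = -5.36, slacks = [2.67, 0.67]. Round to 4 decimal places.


Step 1: Compute log-barrier.
ln values: [0.9821, -0.4005]
phi = -(0.9821 - 0.4005) = -0.5816
Step 2: Compute augmented objective.
t*f(x) = 2.18*-5.36 = -11.6848
Total = -11.6848 - 0.5816 = -12.2664


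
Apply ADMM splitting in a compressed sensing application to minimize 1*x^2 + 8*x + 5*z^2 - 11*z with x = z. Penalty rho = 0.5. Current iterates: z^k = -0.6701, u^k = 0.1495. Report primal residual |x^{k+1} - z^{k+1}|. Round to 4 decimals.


ADMM iteration with rho = 0.5, z^k = -0.6701, u^k = 0.1495
Step 1: x-update.
Minimize 1*x^2 + 8*x + (0.5/2)*(x + 0.6701 + 0.1495)^2
FOC: (2*1 + 0.5)*x = -8 + 0.5*(-0.6701 - 0.1495)
x^{k+1} = -3.3639
Step 2: z-update.
Minimize 5*z^2 - 11*z + (0.5/2)*(-3.3639 - z + 0.1495)^2
FOC: (2*5 + 0.5)*z = 11 + 0.5*(-3.3639 + 0.1495)
z^{k+1} = 0.8946
Step 3: u-update.
u^{k+1} = 0.1495 - 3.3639 - 0.8946 = -4.109
Step 4: Primal residual = |-3.3639 - 0.8946| = 4.2585


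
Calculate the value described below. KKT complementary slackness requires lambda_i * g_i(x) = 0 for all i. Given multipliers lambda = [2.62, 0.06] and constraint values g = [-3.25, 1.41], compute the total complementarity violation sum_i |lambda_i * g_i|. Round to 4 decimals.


KKT complementary slackness check:
lambda_1 * g_1 = 2.62 * -3.25 = -8.515
lambda_2 * g_2 = 0.06 * 1.41 = 0.0846
Total violation = 8.515 + 0.0846 = 8.5996


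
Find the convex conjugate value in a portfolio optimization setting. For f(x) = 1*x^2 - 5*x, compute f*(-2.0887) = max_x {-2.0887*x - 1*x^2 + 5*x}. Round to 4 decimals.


f*(y) = sup_x {y*x - a*x^2 - b*x} = sup_x {(y-b)*x - a*x^2}
FOC: (y - b) - 2a*x = 0 => x* = (y - b)/(2a)
x* = (-2.0887 + 5)/(2*1) = 1.4557
f*(-2.0887) = (y-b)^2/(4a) = (-2.0887 + 5)^2/(4*1)
= 8.4757/4 = 2.1189


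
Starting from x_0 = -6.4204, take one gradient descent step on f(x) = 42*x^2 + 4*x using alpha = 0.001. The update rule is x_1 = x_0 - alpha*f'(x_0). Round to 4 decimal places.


We compute the gradient at x_0 and apply the update.
f'(x) = 84*x + 4
f'(-6.4204) = 84*-6.4204 + 4 = -535.3136
x_1 = -6.4204 - 0.001*-535.3136 = -5.8851


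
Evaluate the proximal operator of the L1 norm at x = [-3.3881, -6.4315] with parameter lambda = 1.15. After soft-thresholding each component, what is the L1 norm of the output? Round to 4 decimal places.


Soft-thresholding with lambda = 1.15:
prox(-3.3881) = sign(-3.3881)*max(|-3.3881| - 1.15, 0) = -2.2381
prox(-6.4315) = sign(-6.4315)*max(|-6.4315| - 1.15, 0) = -5.2815
prox(x) = [-2.2381, -5.2815]
||prox(x)||_1 = 2.2381 + 5.2815 = 7.5196


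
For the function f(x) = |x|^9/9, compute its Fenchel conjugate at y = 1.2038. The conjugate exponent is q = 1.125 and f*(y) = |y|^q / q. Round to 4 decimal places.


The conjugate exponent q satisfies 1/p + 1/q = 1.
p = 9, so q = 9/(9 - 1) = 1.125
|y|^q = 1.2038^1.125 = 1.232
f*(1.2038) = 1.232 / 1.125 = 1.0951


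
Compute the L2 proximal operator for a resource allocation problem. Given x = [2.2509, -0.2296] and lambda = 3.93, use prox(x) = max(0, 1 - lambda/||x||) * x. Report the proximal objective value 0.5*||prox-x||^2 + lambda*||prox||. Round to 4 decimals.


Step 1: Compute ||x||.
||x|| = 2.2626
Step 2: Compute scaling factor.
scale = max(0, 1 - 3.93/2.2626) = 0.0
Step 3: prox(x) = [0.0, -0.0]
||prox(x)|| = 0.0
Step 4: Proximal objective.
0.5*||prox-x||^2 = 2.5596
lambda*||prox|| = 0.0
Total = 2.5596


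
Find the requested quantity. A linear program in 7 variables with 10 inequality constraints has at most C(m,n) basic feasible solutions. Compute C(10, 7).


Each vertex corresponds to some choice of n active constraints out of m, so the number of vertices is at most C(m, n) = m! / (n!(m-n)!).
m = 10, n = 7
Numerator: 10 * 9 * 8 * 7 * 6 * 5 * 4
Denominator: 7! = 5040
C(10, 7) = 120


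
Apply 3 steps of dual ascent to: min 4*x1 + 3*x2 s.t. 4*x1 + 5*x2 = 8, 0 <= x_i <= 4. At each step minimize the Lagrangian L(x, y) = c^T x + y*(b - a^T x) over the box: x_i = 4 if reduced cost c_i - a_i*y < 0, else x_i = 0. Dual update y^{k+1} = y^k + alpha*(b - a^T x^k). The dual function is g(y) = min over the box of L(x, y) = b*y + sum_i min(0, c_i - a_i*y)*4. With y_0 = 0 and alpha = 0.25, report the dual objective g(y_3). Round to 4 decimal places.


Dual ascent for LP: min 4*x1 + 3*x2, 4*x1 + 5*x2 = 8, 0 <= x_i <= 4
Step 1: y^k = 0.0, reduced costs: (4.0, 3.0)
  x^k = (0.0, 0.0), subgradient = b - a^T x = 8.0
  y^{k+1} = 0.0 + 0.25*8.0 = 2.0
Step 2: y^k = 2.0, reduced costs: (-4.0, -7.0)
  x^k = (4.0, 4.0), subgradient = b - a^T x = -28.0
  y^{k+1} = 2.0 + 0.25*-28.0 = -5.0
Step 3: y^k = -5.0, reduced costs: (24.0, 28.0)
  x^k = (0.0, 0.0), subgradient = b - a^T x = 8.0
  y^{k+1} = -5.0 + 0.25*8.0 = -3.0
Dual objective at y_3 = -3.0: reduced costs (16.0, 18.0), box minimizer x = (0.0, 0.0)
g(y_3) = b*y + (c1 - a1*y)*x1 + (c2 - a2*y)*x2 = 8*(-3.0) + 16.0*0.0 + 18.0*0.0 = -24.0 + 0.0 + 0.0 = -24.0


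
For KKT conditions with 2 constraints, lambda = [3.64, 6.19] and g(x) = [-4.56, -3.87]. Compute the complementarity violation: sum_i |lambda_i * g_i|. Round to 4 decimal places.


KKT complementary slackness check:
lambda_1 * g_1 = 3.64 * -4.56 = -16.5984
lambda_2 * g_2 = 6.19 * -3.87 = -23.9553
Total violation = 16.5984 + 23.9553 = 40.5537


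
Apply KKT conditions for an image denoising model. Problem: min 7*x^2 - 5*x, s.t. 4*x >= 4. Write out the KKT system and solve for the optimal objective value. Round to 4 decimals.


Step 1: Try lambda = 0 (constraint inactive).
x_unc = 5/(2*7) = 0.3571
Check: 4*0.3571 = 1.4284 < 4 -- violated!
Step 2: Constraint must be active: 4*x = 4
x* = 4/4 = 1.0
lambda = (2*7*1.0 - 5)/4 = 2.25
Step 3: Compute optimal value.
f(x*) = 7*1.0^2 - 5*1.0 = 2.0


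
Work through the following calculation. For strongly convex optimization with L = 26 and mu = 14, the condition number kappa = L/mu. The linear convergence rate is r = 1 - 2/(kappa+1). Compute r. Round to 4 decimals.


Step 1: Compute the condition number.
kappa = L/mu = 26/14 = 1.8571
Step 2: Compute the convergence rate.
r = 1 - 2/(kappa + 1) = 1 - 2*mu/(L + mu) = (L - mu)/(L + mu) = 12/40 = 0.3


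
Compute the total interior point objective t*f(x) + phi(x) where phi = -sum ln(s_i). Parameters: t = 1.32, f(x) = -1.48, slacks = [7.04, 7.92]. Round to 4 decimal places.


Step 1: Compute log-barrier.
ln values: [1.9516, 2.0694]
phi = -(1.9516 + 2.0694) = -4.021
Step 2: Compute augmented objective.
t*f(x) = 1.32*-1.48 = -1.9536
Total = -1.9536 - 4.021 = -5.9746


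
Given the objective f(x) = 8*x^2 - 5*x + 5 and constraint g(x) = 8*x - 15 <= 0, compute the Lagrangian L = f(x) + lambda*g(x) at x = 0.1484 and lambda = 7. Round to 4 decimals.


Step 1: Evaluate f(x).
f(0.1484) = 8*0.1484^2 - 5*0.1484 + 5 = 4.4342
Step 2: Evaluate g(x).
g(0.1484) = 8*0.1484 - 15 = -13.8128
Step 3: Compute Lagrangian.
L = 4.4342 + 7*-13.8128 = -92.2554


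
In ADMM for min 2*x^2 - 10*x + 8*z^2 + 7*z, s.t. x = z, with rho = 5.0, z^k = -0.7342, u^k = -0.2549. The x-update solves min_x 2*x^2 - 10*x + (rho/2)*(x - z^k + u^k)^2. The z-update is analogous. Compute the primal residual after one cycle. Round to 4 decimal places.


ADMM iteration with rho = 5.0, z^k = -0.7342, u^k = -0.2549
Step 1: x-update.
Minimize 2*x^2 - 10*x + (5.0/2)*(x + 0.7342 - 0.2549)^2
FOC: (2*2 + 5.0)*x = 10 + 5.0*(-0.7342 + 0.2549)
x^{k+1} = 0.8448
Step 2: z-update.
Minimize 8*z^2 + 7*z + (5.0/2)*(0.8448 - z - 0.2549)^2
FOC: (2*8 + 5.0)*z = -7 + 5.0*(0.8448 - 0.2549)
z^{k+1} = -0.1929
Step 3: u-update.
u^{k+1} = -0.2549 + 0.8448 + 0.1929 = 0.7828
Step 4: Primal residual = |0.8448 + 0.1929| = 1.0377


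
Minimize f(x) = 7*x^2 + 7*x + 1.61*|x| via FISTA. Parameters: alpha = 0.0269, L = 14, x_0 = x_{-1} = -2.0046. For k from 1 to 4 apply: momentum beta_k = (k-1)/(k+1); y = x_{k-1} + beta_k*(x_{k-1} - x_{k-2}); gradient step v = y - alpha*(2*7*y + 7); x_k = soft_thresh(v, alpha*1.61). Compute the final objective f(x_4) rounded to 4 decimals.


FISTA on f(x) = 7*x^2 + 7*x + 1.61*|x|
L = 14, alpha = 0.0269
Iteration 1: beta = 0.0, y = -2.0046 + 0.0*(-2.0046 + 2.0046) = -2.0046
  grad(y) = -21.0644, v = y - alpha*grad = -1.438
  prox(v) = soft_thresh(-1.438, 0.0433) = -1.3947
Iteration 2: beta = 0.3333, y = -1.3947 + 0.3333*(-1.3947 + 2.0046) = -1.1913
  grad(y) = -9.6788, v = y - alpha*grad = -0.931
  prox(v) = soft_thresh(-0.931, 0.0433) = -0.8877
Iteration 3: beta = 0.5, y = -0.8877 + 0.5*(-0.8877 + 1.3947) = -0.6342
  grad(y) = -1.8786, v = y - alpha*grad = -0.5837
  prox(v) = soft_thresh(-0.5837, 0.0433) = -0.5403
Iteration 4: beta = 0.6, y = -0.5403 + 0.6*(-0.5403 + 0.8877) = -0.3319
  grad(y) = 2.3528, v = y - alpha*grad = -0.3952
  prox(v) = soft_thresh(-0.3952, 0.0433) = -0.3519
f(x_4) = 7*(-0.3519)^2 + 7*(-0.3519) + 1.61*|-0.3519| = -1.0299


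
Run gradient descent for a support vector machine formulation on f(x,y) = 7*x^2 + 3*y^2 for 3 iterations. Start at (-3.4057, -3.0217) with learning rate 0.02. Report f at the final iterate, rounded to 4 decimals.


Gradient descent on f(x,y) = 7*x^2 + 3*y^2.
Starting point: (-3.4057, -3.0217), alpha = 0.02
Step 1: grad_x = 2*7*-3.4057 = -47.6798, grad_y = 2*3*-3.0217 = -18.1302
  x_1 = -3.4057 - 0.02*-47.6798 = -2.4521
  y_1 = -3.0217 - 0.02*-18.1302 = -2.6591
Step 2: grad_x = 2*7*-2.4521 = -34.3295, grad_y = 2*3*-2.6591 = -15.9546
  x_2 = -2.4521 - 0.02*-34.3295 = -1.7655
  y_2 = -2.6591 - 0.02*-15.9546 = -2.34
Step 3: grad_x = 2*7*-1.7655 = -24.7172, grad_y = 2*3*-2.34 = -14.04
  x_3 = -1.7655 - 0.02*-24.7172 = -1.2712
  y_3 = -2.34 - 0.02*-14.04 = -2.0592
f(-1.2712, -2.0592) = 7*(-1.2712)^2 + 3*(-2.0592)^2 = 24.0321


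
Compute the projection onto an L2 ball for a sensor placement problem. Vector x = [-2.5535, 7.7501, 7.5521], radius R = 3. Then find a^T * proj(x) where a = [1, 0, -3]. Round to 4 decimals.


Step 1: Compute ||x|| (intermediates to 6 decimals).
||x|| = sqrt((-2.5535)^2 + 7.7501^2 + 7.5521^2) = 11.118391
Step 2: Project.
Since ||x|| > R, scale = R/||x|| = 3/11.118391 = 0.269823, proj(x) = scale * x
proj(x) = [-0.688993, 2.091155, 2.03773]
Step 3: Dot product.
a^T * proj(x) = 1*(-0.688993) + 0*2.091155 - 3*2.03773 = -6.8022


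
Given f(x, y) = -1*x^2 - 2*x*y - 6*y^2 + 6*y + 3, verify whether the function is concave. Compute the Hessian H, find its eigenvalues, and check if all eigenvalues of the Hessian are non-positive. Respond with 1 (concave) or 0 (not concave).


The Hessian of f(x,y) = -1*x^2 - 2*x*y - 6*y^2 + 6*y + 3 is:
H = [[-2, -2], [-2, -12]]
Trace = -2 - 12 = -14
Determinant = -2*-12 - (-2)^2 = 20
Discriminant = (-14)^2 - 4*20 = 116.0
Eigenvalues: lambda_1 = -12.3852, lambda_2 = -1.6148
The function is concave.

1


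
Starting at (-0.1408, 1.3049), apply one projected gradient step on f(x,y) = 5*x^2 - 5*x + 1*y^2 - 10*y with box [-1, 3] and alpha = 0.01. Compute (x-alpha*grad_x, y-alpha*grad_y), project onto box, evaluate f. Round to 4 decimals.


Step 1: Compute gradient at (-0.1408, 1.3049).
grad_x = 2*5*-0.1408 - 5 = -6.408
grad_y = 2*1*1.3049 - 10 = -7.3902
Step 2: Gradient step.
x_raw = -0.1408 - 0.01*-6.408 = -0.0767
y_raw = 1.3049 - 0.01*-7.3902 = 1.3788
Step 3: Project onto [-1, 3].
x_proj = clip(-0.0767) = -0.0767
y_proj = clip(1.3788) = 1.3788
Step 4: Evaluate f.
f(-0.0767, 1.3788) = -11.4739


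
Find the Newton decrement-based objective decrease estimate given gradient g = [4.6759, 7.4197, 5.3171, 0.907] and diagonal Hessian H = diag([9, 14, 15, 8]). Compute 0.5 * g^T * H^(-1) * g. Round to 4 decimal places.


Step 1: H is diagonal, so H^(-1) * g = [0.5195, 0.53, 0.3545, 0.1134].
Step 2: g^T H^(-1) g = sum_i g_i^2 / H_ii
  = (4.6759)^2/9 + (7.4197)^2/14 + (5.3171)^2/15 + (0.907)^2/8
  = 2.4293 + 3.9323 + 1.8848 + 0.1028 = 8.3492
Step 3: Objective decrease = 0.5 * g^T H^(-1) g = 4.1746


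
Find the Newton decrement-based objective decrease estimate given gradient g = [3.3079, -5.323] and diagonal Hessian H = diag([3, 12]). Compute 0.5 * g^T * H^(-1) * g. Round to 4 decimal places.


Step 1: H is diagonal, so H^(-1) * g = [1.1026, -0.4436].
Step 2: g^T H^(-1) g = sum_i g_i^2 / H_ii
  = (3.3079)^2/3 + (-5.323)^2/12
  = 3.6474 + 2.3612 = 6.0086
Step 3: Objective decrease = 0.5 * g^T H^(-1) g = 3.0043


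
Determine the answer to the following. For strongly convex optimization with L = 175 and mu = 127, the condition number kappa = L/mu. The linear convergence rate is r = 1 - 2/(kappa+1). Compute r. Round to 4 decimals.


Step 1: Compute the condition number.
kappa = L/mu = 175/127 = 1.378
Step 2: Compute the convergence rate.
r = 1 - 2/(kappa + 1) = 1 - 2*mu/(L + mu) = (L - mu)/(L + mu) = 48/302 = 0.1589


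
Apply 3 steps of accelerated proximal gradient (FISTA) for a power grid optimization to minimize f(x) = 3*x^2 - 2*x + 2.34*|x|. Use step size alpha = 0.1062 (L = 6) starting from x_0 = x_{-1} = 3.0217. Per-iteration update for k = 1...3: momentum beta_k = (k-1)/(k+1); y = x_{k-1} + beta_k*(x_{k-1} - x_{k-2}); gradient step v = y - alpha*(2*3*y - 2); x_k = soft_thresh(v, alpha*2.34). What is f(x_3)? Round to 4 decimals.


FISTA on f(x) = 3*x^2 - 2*x + 2.34*|x|
L = 6, alpha = 0.1062
Iteration 1: beta = 0.0, y = 3.0217 + 0.0*(3.0217 - 3.0217) = 3.0217
  grad(y) = 16.1302, v = y - alpha*grad = 1.3087
  prox(v) = soft_thresh(1.3087, 0.2485) = 1.0602
Iteration 2: beta = 0.3333, y = 1.0602 + 0.3333*(1.0602 - 3.0217) = 0.4063
  grad(y) = 0.4379, v = y - alpha*grad = 0.3598
  prox(v) = soft_thresh(0.3598, 0.2485) = 0.1113
Iteration 3: beta = 0.5, y = 0.1113 + 0.5*(0.1113 - 1.0602) = -0.3631
  grad(y) = -4.1788, v = y - alpha*grad = 0.0807
  prox(v) = soft_thresh(0.0807, 0.2485) = 0.0
f(x_3) = 3*0.0^2 - 2*0.0 + 2.34*|0.0| = 0.0


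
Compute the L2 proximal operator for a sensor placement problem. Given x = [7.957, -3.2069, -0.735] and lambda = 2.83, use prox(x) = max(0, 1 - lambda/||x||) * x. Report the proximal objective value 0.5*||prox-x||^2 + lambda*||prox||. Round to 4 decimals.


Step 1: Compute ||x||.
||x|| = 8.6104
Step 2: Compute scaling factor.
scale = max(0, 1 - 2.83/8.6104) = 0.6713
Step 3: prox(x) = [5.3417, -2.1529, -0.4934]
||prox(x)|| = 5.7804
Step 4: Proximal objective.
0.5*||prox-x||^2 = 4.0045
lambda*||prox|| = 16.3585
Total = 20.3629


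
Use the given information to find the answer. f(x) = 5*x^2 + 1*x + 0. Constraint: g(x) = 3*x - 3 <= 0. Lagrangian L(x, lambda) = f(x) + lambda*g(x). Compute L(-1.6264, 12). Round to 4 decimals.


Step 1: Evaluate f(x).
f(-1.6264) = 5*(-1.6264)^2 + 1*(-1.6264) + 0 = 11.5995
Step 2: Evaluate g(x).
g(-1.6264) = 3*-1.6264 - 3 = -7.8792
Step 3: Compute Lagrangian.
L = 11.5995 + 12*-7.8792 = -82.9509


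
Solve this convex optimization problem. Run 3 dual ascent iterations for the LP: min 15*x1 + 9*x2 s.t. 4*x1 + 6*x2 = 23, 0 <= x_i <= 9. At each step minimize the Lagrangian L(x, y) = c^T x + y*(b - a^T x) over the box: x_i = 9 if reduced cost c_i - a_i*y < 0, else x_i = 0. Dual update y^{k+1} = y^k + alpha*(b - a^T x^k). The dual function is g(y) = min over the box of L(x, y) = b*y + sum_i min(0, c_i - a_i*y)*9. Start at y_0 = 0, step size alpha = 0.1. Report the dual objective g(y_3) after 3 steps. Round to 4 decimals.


Dual ascent for LP: min 15*x1 + 9*x2, 4*x1 + 6*x2 = 23, 0 <= x_i <= 9
Step 1: y^k = 0.0, reduced costs: (15.0, 9.0)
  x^k = (0.0, 0.0), subgradient = b - a^T x = 23.0
  y^{k+1} = 0.0 + 0.1*23.0 = 2.3
Step 2: y^k = 2.3, reduced costs: (5.8, -4.8)
  x^k = (0.0, 9.0), subgradient = b - a^T x = -31.0
  y^{k+1} = 2.3 + 0.1*-31.0 = -0.8
Step 3: y^k = -0.8, reduced costs: (18.2, 13.8)
  x^k = (0.0, 0.0), subgradient = b - a^T x = 23.0
  y^{k+1} = -0.8 + 0.1*23.0 = 1.5
Dual objective at y_3 = 1.5: reduced costs (9.0, 0.0), box minimizer x = (0.0, 0.0)
g(y_3) = b*y + (c1 - a1*y)*x1 + (c2 - a2*y)*x2 = 23*1.5 + 9.0*0.0 + 0.0*0.0 = 34.5 + 0.0 + 0.0 = 34.5


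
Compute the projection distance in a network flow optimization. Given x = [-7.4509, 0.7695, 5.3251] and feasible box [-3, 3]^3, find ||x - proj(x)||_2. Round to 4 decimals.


Project each component onto [-3, 3].
clip(-7.4509) = -3.0, clip(0.7695) = 0.7695, clip(5.3251) = 3.0
Projection = [-3.0, 0.7695, 3.0]
Squared diffs: [19.8105, 0.0, 5.4061]
Distance = sqrt(25.2166) = 5.0216


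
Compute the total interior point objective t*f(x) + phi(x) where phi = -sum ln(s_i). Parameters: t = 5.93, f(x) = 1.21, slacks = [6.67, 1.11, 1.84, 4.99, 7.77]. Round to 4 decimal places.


Step 1: Compute log-barrier.
ln values: [1.8976, 0.1044, 0.6098, 1.6074, 2.0503]
phi = -(1.8976 + 0.1044 + 0.6098 + 1.6074 + 2.0503) = -6.2695
Step 2: Compute augmented objective.
t*f(x) = 5.93*1.21 = 7.1753
Total = 7.1753 - 6.2695 = 0.9058


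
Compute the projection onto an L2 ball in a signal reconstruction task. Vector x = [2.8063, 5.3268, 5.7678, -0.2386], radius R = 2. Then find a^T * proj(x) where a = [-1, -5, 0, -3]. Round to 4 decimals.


Step 1: Compute ||x|| (intermediates to 6 decimals).
||x|| = sqrt(2.8063^2 + 5.3268^2 + 5.7678^2 + (-0.2386)^2) = 8.341137
Step 2: Project.
Since ||x|| > R, scale = R/||x|| = 2/8.341137 = 0.239775, proj(x) = scale * x
proj(x) = [0.672881, 1.277233, 1.382974, -0.05721]
Step 3: Dot product.
a^T * proj(x) = -1*0.672881 - 5*1.277233 + 0*1.382974 - 3*(-0.05721) = -6.8874


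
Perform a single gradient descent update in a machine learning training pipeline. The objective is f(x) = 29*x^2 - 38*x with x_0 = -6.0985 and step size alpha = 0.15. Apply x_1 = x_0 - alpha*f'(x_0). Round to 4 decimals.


We compute the gradient at x_0 and apply the update.
f'(x) = 58*x - 38
f'(-6.0985) = 58*-6.0985 - 38 = -391.713
x_1 = -6.0985 - 0.15*-391.713 = 52.6585


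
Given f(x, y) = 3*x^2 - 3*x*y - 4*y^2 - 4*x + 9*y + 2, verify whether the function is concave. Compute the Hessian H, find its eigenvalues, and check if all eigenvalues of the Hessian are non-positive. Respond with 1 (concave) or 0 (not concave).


The Hessian of f(x,y) = 3*x^2 - 3*x*y - 4*y^2 - 4*x + 9*y + 2 is:
H = [[6, -3], [-3, -8]]
Trace = 6 - 8 = -2
Determinant = 6*-8 - (-3)^2 = -57
Discriminant = (-2)^2 - 4*-57 = 232.0
Eigenvalues: lambda_1 = -8.6158, lambda_2 = 6.6158
The function is not concave.

0


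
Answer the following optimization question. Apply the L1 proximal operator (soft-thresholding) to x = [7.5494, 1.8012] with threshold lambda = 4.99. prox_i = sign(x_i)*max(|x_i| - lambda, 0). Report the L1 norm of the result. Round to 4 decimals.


Soft-thresholding with lambda = 4.99:
prox(7.5494) = sign(7.5494)*max(|7.5494| - 4.99, 0) = 2.5594
prox(1.8012) = sign(1.8012)*max(|1.8012| - 4.99, 0) = 0.0
prox(x) = [2.5594, 0.0]
||prox(x)||_1 = 2.5594 + 0.0 = 2.5594


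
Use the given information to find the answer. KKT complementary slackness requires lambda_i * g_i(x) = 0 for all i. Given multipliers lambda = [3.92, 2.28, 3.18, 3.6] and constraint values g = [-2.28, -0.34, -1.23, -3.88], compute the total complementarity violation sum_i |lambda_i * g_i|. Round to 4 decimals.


KKT complementary slackness check:
lambda_1 * g_1 = 3.92 * -2.28 = -8.9376
lambda_2 * g_2 = 2.28 * -0.34 = -0.7752
lambda_3 * g_3 = 3.18 * -1.23 = -3.9114
lambda_4 * g_4 = 3.6 * -3.88 = -13.968
Total violation = 8.9376 + 0.7752 + 3.9114 + 13.968 = 27.5922


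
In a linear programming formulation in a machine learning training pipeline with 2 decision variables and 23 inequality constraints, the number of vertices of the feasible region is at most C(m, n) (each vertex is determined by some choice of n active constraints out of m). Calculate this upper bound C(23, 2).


Each vertex corresponds to some choice of n active constraints out of m, so the number of vertices is at most C(m, n) = m! / (n!(m-n)!).
m = 23, n = 2
Numerator: 23 * 22
Denominator: 2! = 2
C(23, 2) = 253


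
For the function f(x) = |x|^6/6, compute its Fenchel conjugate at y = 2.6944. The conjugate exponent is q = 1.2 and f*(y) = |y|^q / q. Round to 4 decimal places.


The conjugate exponent q satisfies 1/p + 1/q = 1.
p = 6, so q = 6/(6 - 1) = 1.2
|y|^q = 2.6944^1.2 = 3.2851
f*(2.6944) = 3.2851 / 1.2 = 2.7376


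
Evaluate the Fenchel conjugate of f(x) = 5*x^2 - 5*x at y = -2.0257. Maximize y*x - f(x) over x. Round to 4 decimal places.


f*(y) = sup_x {y*x - a*x^2 - b*x} = sup_x {(y-b)*x - a*x^2}
FOC: (y - b) - 2a*x = 0 => x* = (y - b)/(2a)
x* = (-2.0257 + 5)/(2*5) = 0.2974
f*(-2.0257) = (y-b)^2/(4a) = (-2.0257 + 5)^2/(4*5)
= 8.8465/20 = 0.4423


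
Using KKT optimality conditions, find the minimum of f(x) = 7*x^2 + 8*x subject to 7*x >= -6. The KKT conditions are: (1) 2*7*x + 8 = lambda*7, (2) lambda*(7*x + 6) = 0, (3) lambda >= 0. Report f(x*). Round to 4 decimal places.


Step 1: Try lambda = 0 (constraint inactive).
Stationarity: 2*7*x + 8 = 0
x* = -8/(2*7) = -4/7 = -0.5714 (rounded; the exact value -4/7 is used below)
Check constraint: 7*-0.5714 = -3.9998 >= -6 -- satisfied.
Step 2: Compute optimal value.
f(x*) = 7*(-4/7)^2 + 8*(-4/7) = -2.2857


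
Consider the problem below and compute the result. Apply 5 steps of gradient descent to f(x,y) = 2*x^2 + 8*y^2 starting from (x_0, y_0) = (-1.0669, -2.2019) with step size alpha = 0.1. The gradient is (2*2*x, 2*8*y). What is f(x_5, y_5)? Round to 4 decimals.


Gradient descent on f(x,y) = 2*x^2 + 8*y^2.
Starting point: (-1.0669, -2.2019), alpha = 0.1
Step 1: grad_x = 2*2*-1.0669 = -4.2676, grad_y = 2*8*-2.2019 = -35.2304
  x_1 = -1.0669 - 0.1*-4.2676 = -0.6401
  y_1 = -2.2019 - 0.1*-35.2304 = 1.3211
Step 2: grad_x = 2*2*-0.6401 = -2.5606, grad_y = 2*8*1.3211 = 21.1382
  x_2 = -0.6401 - 0.1*-2.5606 = -0.3841
  y_2 = 1.3211 - 0.1*21.1382 = -0.7927
Step 3: grad_x = 2*2*-0.3841 = -1.5363, grad_y = 2*8*-0.7927 = -12.6829
  x_3 = -0.3841 - 0.1*-1.5363 = -0.2305
  y_3 = -0.7927 - 0.1*-12.6829 = 0.4756
Step 4: grad_x = 2*2*-0.2305 = -0.9218, grad_y = 2*8*0.4756 = 7.6098
  x_4 = -0.2305 - 0.1*-0.9218 = -0.1383
  y_4 = 0.4756 - 0.1*7.6098 = -0.2854
Step 5: grad_x = 2*2*-0.1383 = -0.5531, grad_y = 2*8*-0.2854 = -4.5659
  x_5 = -0.1383 - 0.1*-0.5531 = -0.083
  y_5 = -0.2854 - 0.1*-4.5659 = 0.1712
f(-0.083, 0.1712) = 2*(-0.083)^2 + 8*0.1712^2 = 0.2483


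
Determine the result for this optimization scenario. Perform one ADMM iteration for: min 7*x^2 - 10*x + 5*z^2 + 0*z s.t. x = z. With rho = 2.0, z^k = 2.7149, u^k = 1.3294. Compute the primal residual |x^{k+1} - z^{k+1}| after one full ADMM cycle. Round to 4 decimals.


ADMM iteration with rho = 2.0, z^k = 2.7149, u^k = 1.3294
Step 1: x-update.
Minimize 7*x^2 - 10*x + (2.0/2)*(x - 2.7149 + 1.3294)^2
FOC: (2*7 + 2.0)*x = 10 + 2.0*(2.7149 - 1.3294)
x^{k+1} = 0.7982
Step 2: z-update.
Minimize 5*z^2 + 0*z + (2.0/2)*(0.7982 - z + 1.3294)^2
FOC: (2*5 + 2.0)*z = 0 + 2.0*(0.7982 + 1.3294)
z^{k+1} = 0.3546
Step 3: u-update.
u^{k+1} = 1.3294 + 0.7982 - 0.3546 = 1.773
Step 4: Primal residual = |0.7982 - 0.3546| = 0.4436


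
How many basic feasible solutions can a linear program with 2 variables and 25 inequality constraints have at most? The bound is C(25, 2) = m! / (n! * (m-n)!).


Each vertex corresponds to some choice of n active constraints out of m, so the number of vertices is at most C(m, n) = m! / (n!(m-n)!).
m = 25, n = 2
Numerator: 25 * 24
Denominator: 2! = 2
C(25, 2) = 300


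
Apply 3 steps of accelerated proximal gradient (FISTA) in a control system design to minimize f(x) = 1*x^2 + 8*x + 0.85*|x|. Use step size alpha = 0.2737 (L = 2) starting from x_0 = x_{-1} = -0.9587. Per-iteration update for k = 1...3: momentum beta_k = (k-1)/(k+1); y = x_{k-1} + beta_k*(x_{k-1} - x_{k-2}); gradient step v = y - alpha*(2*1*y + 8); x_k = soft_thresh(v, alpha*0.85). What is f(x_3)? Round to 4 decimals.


FISTA on f(x) = 1*x^2 + 8*x + 0.85*|x|
L = 2, alpha = 0.2737
Iteration 1: beta = 0.0, y = -0.9587 + 0.0*(-0.9587 + 0.9587) = -0.9587
  grad(y) = 6.0826, v = y - alpha*grad = -2.6235
  prox(v) = soft_thresh(-2.6235, 0.2326) = -2.3909
Iteration 2: beta = 0.3333, y = -2.3909 + 0.3333*(-2.3909 + 0.9587) = -2.8683
  grad(y) = 2.2635, v = y - alpha*grad = -3.4878
  prox(v) = soft_thresh(-3.4878, 0.2326) = -3.2551
Iteration 3: beta = 0.5, y = -3.2551 + 0.5*(-3.2551 + 2.3909) = -3.6873
  grad(y) = 0.6255, v = y - alpha*grad = -3.8585
  prox(v) = soft_thresh(-3.8585, 0.2326) = -3.6258
f(x_3) = 1*(-3.6258)^2 + 8*(-3.6258) + 0.85*|-3.6258| = -12.778


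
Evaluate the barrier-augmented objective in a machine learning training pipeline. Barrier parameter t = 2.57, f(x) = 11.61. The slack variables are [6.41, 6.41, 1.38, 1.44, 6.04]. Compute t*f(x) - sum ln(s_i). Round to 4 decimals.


Step 1: Compute log-barrier.
ln values: [1.8579, 1.8579, 0.3221, 0.3646, 1.7984]
phi = -(1.8579 + 1.8579 + 0.3221 + 0.3646 + 1.7984) = -6.2008
Step 2: Compute augmented objective.
t*f(x) = 2.57*11.61 = 29.8377
Total = 29.8377 - 6.2008 = 23.6369


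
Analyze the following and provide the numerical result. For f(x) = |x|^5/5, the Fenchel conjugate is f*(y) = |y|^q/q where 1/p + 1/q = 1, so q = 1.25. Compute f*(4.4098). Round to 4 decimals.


The conjugate exponent q satisfies 1/p + 1/q = 1.
p = 5, so q = 5/(5 - 1) = 1.25
|y|^q = 4.4098^1.25 = 6.3903
f*(4.4098) = 6.3903 / 1.25 = 5.1123


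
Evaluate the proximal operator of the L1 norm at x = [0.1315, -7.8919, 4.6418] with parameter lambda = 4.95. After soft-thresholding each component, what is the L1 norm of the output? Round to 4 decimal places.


Soft-thresholding with lambda = 4.95:
prox(0.1315) = sign(0.1315)*max(|0.1315| - 4.95, 0) = 0.0
prox(-7.8919) = sign(-7.8919)*max(|-7.8919| - 4.95, 0) = -2.9419
prox(4.6418) = sign(4.6418)*max(|4.6418| - 4.95, 0) = 0.0
prox(x) = [0.0, -2.9419, 0.0]
||prox(x)||_1 = 0.0 + 2.9419 + 0.0 = 2.9419


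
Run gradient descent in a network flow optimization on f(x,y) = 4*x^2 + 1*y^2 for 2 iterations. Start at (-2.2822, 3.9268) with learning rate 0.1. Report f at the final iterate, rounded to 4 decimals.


Gradient descent on f(x,y) = 4*x^2 + 1*y^2.
Starting point: (-2.2822, 3.9268), alpha = 0.1
Step 1: grad_x = 2*4*-2.2822 = -18.2576, grad_y = 2*1*3.9268 = 7.8536
  x_1 = -2.2822 - 0.1*-18.2576 = -0.4564
  y_1 = 3.9268 - 0.1*7.8536 = 3.1414
Step 2: grad_x = 2*4*-0.4564 = -3.6515, grad_y = 2*1*3.1414 = 6.2829
  x_2 = -0.4564 - 0.1*-3.6515 = -0.0913
  y_2 = 3.1414 - 0.1*6.2829 = 2.5132
f(-0.0913, 2.5132) = 4*(-0.0913)^2 + 1*2.5132^2 = 6.3493


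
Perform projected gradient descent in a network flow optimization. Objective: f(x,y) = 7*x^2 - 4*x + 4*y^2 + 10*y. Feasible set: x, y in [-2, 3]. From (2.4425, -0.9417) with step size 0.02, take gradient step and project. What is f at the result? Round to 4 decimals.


Step 1: Compute gradient at (2.4425, -0.9417).
grad_x = 2*7*2.4425 - 4 = 30.195
grad_y = 2*4*-0.9417 + 10 = 2.4664
Step 2: Gradient step.
x_raw = 2.4425 - 0.02*30.195 = 1.8386
y_raw = -0.9417 - 0.02*2.4664 = -0.991
Step 3: Project onto [-2, 3].
x_proj = clip(1.8386) = 1.8386
y_proj = clip(-0.991) = -0.991
Step 4: Evaluate f.
f(1.8386, -0.991) = 10.327
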